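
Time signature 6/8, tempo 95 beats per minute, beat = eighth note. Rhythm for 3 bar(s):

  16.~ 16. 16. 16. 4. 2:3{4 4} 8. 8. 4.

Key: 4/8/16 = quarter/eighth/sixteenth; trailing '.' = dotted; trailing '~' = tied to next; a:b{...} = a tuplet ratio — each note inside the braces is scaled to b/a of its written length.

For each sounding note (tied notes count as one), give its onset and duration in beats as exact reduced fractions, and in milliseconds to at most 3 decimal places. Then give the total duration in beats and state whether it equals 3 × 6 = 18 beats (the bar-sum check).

1) 0.0ms=0b +947.368ms=3/2b
2) 947.368ms=3/2b +473.684ms=3/4b
3) 1421.053ms=9/4b +473.684ms=3/4b
4) 1894.737ms=3b +1894.737ms=3b
5) 3789.474ms=6b +1894.737ms=3b
6) 5684.211ms=9b +1894.737ms=3b
7) 7578.947ms=12b +947.368ms=3/2b
8) 8526.316ms=27/2b +947.368ms=3/2b
9) 9473.684ms=15b +1894.737ms=3b
Σ=18b of 18 (95bpm 6/8) — PASS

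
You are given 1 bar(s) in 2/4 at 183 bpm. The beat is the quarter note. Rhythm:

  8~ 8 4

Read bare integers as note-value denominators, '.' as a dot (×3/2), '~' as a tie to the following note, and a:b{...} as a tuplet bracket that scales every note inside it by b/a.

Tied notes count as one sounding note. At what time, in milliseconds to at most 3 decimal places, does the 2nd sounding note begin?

note 2 onset = 1b = 327.869ms

1. 0.0ms @ 0 + 327.869ms (1)
2. 327.869ms @ 1 + 327.869ms (1)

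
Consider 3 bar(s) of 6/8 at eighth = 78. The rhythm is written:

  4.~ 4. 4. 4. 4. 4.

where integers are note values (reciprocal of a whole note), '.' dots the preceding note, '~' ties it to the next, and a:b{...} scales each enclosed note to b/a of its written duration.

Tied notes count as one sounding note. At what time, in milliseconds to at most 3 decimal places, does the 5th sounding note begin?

1. 0.0ms @ 0 + 4615.385ms (6)
2. 4615.385ms @ 6 + 2307.692ms (3)
3. 6923.077ms @ 9 + 2307.692ms (3)
4. 9230.769ms @ 12 + 2307.692ms (3)
5. 11538.462ms @ 15 + 2307.692ms (3)

note 5 onset = 15b = 11538.462ms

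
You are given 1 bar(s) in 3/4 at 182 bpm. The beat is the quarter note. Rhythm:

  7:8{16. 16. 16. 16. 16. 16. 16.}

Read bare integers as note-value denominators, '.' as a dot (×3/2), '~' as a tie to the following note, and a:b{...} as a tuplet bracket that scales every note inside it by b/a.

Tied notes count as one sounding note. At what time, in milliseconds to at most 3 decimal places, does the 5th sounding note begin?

1. 0.0ms @ 0 + 141.287ms (3/7)
2. 141.287ms @ 3/7 + 141.287ms (3/7)
3. 282.575ms @ 6/7 + 141.287ms (3/7)
4. 423.862ms @ 9/7 + 141.287ms (3/7)
5. 565.149ms @ 12/7 + 141.287ms (3/7)
6. 706.436ms @ 15/7 + 141.287ms (3/7)
7. 847.724ms @ 18/7 + 141.287ms (3/7)

note 5 onset = 12/7b = 565.149ms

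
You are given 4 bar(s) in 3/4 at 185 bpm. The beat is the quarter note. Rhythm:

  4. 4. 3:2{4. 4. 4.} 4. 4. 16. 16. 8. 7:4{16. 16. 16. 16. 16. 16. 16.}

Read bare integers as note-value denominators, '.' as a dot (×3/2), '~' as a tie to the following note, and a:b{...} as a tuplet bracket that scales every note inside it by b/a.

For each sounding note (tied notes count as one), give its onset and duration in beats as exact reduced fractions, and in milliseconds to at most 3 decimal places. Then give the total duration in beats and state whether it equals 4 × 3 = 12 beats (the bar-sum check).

1) 0.0ms=0b +486.486ms=3/2b
2) 486.486ms=3/2b +486.486ms=3/2b
3) 972.973ms=3b +324.324ms=1b
4) 1297.297ms=4b +324.324ms=1b
5) 1621.622ms=5b +324.324ms=1b
6) 1945.946ms=6b +486.486ms=3/2b
7) 2432.432ms=15/2b +486.486ms=3/2b
8) 2918.919ms=9b +121.622ms=3/8b
9) 3040.541ms=75/8b +121.622ms=3/8b
10) 3162.162ms=39/4b +243.243ms=3/4b
11) 3405.405ms=21/2b +69.498ms=3/14b
12) 3474.903ms=75/7b +69.498ms=3/14b
13) 3544.402ms=153/14b +69.498ms=3/14b
14) 3613.9ms=78/7b +69.498ms=3/14b
15) 3683.398ms=159/14b +69.498ms=3/14b
16) 3752.896ms=81/7b +69.498ms=3/14b
17) 3822.394ms=165/14b +69.498ms=3/14b
Σ=12b of 12 (185bpm 3/4) — PASS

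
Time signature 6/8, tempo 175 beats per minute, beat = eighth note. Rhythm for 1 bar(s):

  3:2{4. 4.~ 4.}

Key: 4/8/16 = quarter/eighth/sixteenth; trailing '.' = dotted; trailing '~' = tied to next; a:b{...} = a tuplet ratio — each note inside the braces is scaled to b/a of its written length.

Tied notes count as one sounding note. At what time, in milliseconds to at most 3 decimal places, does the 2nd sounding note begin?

note 2 onset = 2b = 685.714ms

1. 0.0ms @ 0 + 685.714ms (2)
2. 685.714ms @ 2 + 1371.429ms (4)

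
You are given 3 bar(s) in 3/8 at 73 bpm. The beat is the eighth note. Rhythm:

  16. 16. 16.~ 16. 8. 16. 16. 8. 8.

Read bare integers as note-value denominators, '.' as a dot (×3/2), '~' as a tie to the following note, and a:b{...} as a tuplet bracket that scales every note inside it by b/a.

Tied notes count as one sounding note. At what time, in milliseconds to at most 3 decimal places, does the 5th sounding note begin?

note 5 onset = 9/2b = 3698.63ms

1. 0.0ms @ 0 + 616.438ms (3/4)
2. 616.438ms @ 3/4 + 616.438ms (3/4)
3. 1232.877ms @ 3/2 + 1232.877ms (3/2)
4. 2465.753ms @ 3 + 1232.877ms (3/2)
5. 3698.63ms @ 9/2 + 616.438ms (3/4)
6. 4315.068ms @ 21/4 + 616.438ms (3/4)
7. 4931.507ms @ 6 + 1232.877ms (3/2)
8. 6164.384ms @ 15/2 + 1232.877ms (3/2)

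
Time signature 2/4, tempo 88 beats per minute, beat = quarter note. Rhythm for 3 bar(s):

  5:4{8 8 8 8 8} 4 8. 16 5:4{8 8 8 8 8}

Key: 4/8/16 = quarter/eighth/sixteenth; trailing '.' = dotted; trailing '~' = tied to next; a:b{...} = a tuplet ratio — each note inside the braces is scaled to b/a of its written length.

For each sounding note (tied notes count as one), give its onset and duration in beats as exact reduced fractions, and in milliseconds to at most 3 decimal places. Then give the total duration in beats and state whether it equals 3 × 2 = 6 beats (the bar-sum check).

1) 0.0ms=0b +272.727ms=2/5b
2) 272.727ms=2/5b +272.727ms=2/5b
3) 545.455ms=4/5b +272.727ms=2/5b
4) 818.182ms=6/5b +272.727ms=2/5b
5) 1090.909ms=8/5b +272.727ms=2/5b
6) 1363.636ms=2b +681.818ms=1b
7) 2045.455ms=3b +511.364ms=3/4b
8) 2556.818ms=15/4b +170.455ms=1/4b
9) 2727.273ms=4b +272.727ms=2/5b
10) 3000.0ms=22/5b +272.727ms=2/5b
11) 3272.727ms=24/5b +272.727ms=2/5b
12) 3545.455ms=26/5b +272.727ms=2/5b
13) 3818.182ms=28/5b +272.727ms=2/5b
Σ=6b of 6 (88bpm 2/4) — PASS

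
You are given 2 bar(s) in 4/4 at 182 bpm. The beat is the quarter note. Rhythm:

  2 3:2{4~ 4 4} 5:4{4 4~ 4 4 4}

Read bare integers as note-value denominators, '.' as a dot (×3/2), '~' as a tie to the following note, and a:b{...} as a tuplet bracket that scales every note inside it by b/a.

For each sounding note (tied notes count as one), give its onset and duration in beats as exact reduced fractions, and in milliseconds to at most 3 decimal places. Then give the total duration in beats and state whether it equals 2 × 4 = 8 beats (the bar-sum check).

1) 0.0ms=0b +659.341ms=2b
2) 659.341ms=2b +439.56ms=4/3b
3) 1098.901ms=10/3b +219.78ms=2/3b
4) 1318.681ms=4b +263.736ms=4/5b
5) 1582.418ms=24/5b +527.473ms=8/5b
6) 2109.89ms=32/5b +263.736ms=4/5b
7) 2373.626ms=36/5b +263.736ms=4/5b
Σ=8b of 8 (182bpm 4/4) — PASS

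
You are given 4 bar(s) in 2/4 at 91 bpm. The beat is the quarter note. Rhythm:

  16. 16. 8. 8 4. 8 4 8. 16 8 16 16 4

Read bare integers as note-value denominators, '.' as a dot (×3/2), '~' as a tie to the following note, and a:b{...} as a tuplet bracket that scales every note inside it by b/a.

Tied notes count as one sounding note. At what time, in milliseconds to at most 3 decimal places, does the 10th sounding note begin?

1. 0.0ms @ 0 + 247.253ms (3/8)
2. 247.253ms @ 3/8 + 247.253ms (3/8)
3. 494.505ms @ 3/4 + 494.505ms (3/4)
4. 989.011ms @ 3/2 + 329.67ms (1/2)
5. 1318.681ms @ 2 + 989.011ms (3/2)
6. 2307.692ms @ 7/2 + 329.67ms (1/2)
7. 2637.363ms @ 4 + 659.341ms (1)
8. 3296.703ms @ 5 + 494.505ms (3/4)
9. 3791.209ms @ 23/4 + 164.835ms (1/4)
10. 3956.044ms @ 6 + 329.67ms (1/2)
11. 4285.714ms @ 13/2 + 164.835ms (1/4)
12. 4450.549ms @ 27/4 + 164.835ms (1/4)
13. 4615.385ms @ 7 + 659.341ms (1)

note 10 onset = 6b = 3956.044ms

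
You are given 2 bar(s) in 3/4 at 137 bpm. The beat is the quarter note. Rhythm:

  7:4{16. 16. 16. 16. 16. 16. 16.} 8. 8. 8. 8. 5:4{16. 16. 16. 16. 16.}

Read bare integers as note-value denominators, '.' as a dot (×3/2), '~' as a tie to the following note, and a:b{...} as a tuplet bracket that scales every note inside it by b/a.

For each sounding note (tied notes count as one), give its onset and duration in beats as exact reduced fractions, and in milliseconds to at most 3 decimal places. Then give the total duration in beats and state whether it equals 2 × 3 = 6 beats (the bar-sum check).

1) 0.0ms=0b +93.848ms=3/14b
2) 93.848ms=3/14b +93.848ms=3/14b
3) 187.696ms=3/7b +93.848ms=3/14b
4) 281.543ms=9/14b +93.848ms=3/14b
5) 375.391ms=6/7b +93.848ms=3/14b
6) 469.239ms=15/14b +93.848ms=3/14b
7) 563.087ms=9/7b +93.848ms=3/14b
8) 656.934ms=3/2b +328.467ms=3/4b
9) 985.401ms=9/4b +328.467ms=3/4b
10) 1313.869ms=3b +328.467ms=3/4b
11) 1642.336ms=15/4b +328.467ms=3/4b
12) 1970.803ms=9/2b +131.387ms=3/10b
13) 2102.19ms=24/5b +131.387ms=3/10b
14) 2233.577ms=51/10b +131.387ms=3/10b
15) 2364.964ms=27/5b +131.387ms=3/10b
16) 2496.35ms=57/10b +131.387ms=3/10b
Σ=6b of 6 (137bpm 3/4) — PASS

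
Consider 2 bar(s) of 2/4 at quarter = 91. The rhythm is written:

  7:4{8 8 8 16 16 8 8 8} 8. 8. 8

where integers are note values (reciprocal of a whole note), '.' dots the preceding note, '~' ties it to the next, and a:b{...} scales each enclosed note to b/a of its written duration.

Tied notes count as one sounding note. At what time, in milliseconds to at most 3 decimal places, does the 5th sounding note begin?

1. 0.0ms @ 0 + 188.383ms (2/7)
2. 188.383ms @ 2/7 + 188.383ms (2/7)
3. 376.766ms @ 4/7 + 188.383ms (2/7)
4. 565.149ms @ 6/7 + 94.192ms (1/7)
5. 659.341ms @ 1 + 94.192ms (1/7)
6. 753.532ms @ 8/7 + 188.383ms (2/7)
7. 941.915ms @ 10/7 + 188.383ms (2/7)
8. 1130.298ms @ 12/7 + 188.383ms (2/7)
9. 1318.681ms @ 2 + 494.505ms (3/4)
10. 1813.187ms @ 11/4 + 494.505ms (3/4)
11. 2307.692ms @ 7/2 + 329.67ms (1/2)

note 5 onset = 1b = 659.341ms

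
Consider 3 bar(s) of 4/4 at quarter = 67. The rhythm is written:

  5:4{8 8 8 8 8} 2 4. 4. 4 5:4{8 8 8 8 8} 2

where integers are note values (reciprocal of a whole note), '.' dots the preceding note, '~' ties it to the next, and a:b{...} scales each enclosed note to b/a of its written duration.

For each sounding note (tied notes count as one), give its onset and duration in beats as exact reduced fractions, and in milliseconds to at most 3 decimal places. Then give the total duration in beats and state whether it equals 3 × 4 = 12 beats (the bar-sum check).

1) 0.0ms=0b +358.209ms=2/5b
2) 358.209ms=2/5b +358.209ms=2/5b
3) 716.418ms=4/5b +358.209ms=2/5b
4) 1074.627ms=6/5b +358.209ms=2/5b
5) 1432.836ms=8/5b +358.209ms=2/5b
6) 1791.045ms=2b +1791.045ms=2b
7) 3582.09ms=4b +1343.284ms=3/2b
8) 4925.373ms=11/2b +1343.284ms=3/2b
9) 6268.657ms=7b +895.522ms=1b
10) 7164.179ms=8b +358.209ms=2/5b
11) 7522.388ms=42/5b +358.209ms=2/5b
12) 7880.597ms=44/5b +358.209ms=2/5b
13) 8238.806ms=46/5b +358.209ms=2/5b
14) 8597.015ms=48/5b +358.209ms=2/5b
15) 8955.224ms=10b +1791.045ms=2b
Σ=12b of 12 (67bpm 4/4) — PASS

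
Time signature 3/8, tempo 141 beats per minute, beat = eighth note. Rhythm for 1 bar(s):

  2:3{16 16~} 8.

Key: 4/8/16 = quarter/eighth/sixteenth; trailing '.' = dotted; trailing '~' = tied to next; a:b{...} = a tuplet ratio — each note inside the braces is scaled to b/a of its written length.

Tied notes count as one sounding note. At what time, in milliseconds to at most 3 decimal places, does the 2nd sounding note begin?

1. 0.0ms @ 0 + 319.149ms (3/4)
2. 319.149ms @ 3/4 + 957.447ms (9/4)

note 2 onset = 3/4b = 319.149ms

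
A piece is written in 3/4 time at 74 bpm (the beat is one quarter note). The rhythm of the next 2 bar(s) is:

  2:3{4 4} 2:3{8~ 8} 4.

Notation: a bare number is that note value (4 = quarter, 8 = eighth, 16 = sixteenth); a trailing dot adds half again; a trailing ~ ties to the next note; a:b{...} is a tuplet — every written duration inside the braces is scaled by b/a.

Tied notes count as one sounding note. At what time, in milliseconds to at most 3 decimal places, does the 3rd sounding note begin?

note 3 onset = 3b = 2432.432ms

1. 0.0ms @ 0 + 1216.216ms (3/2)
2. 1216.216ms @ 3/2 + 1216.216ms (3/2)
3. 2432.432ms @ 3 + 1216.216ms (3/2)
4. 3648.649ms @ 9/2 + 1216.216ms (3/2)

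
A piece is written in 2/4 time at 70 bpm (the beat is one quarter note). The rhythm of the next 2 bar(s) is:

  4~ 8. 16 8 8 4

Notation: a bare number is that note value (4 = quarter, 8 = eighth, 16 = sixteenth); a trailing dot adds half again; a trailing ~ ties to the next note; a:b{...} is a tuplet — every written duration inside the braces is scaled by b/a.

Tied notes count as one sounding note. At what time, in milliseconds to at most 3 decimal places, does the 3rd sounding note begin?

1. 0.0ms @ 0 + 1500.0ms (7/4)
2. 1500.0ms @ 7/4 + 214.286ms (1/4)
3. 1714.286ms @ 2 + 428.571ms (1/2)
4. 2142.857ms @ 5/2 + 428.571ms (1/2)
5. 2571.429ms @ 3 + 857.143ms (1)

note 3 onset = 2b = 1714.286ms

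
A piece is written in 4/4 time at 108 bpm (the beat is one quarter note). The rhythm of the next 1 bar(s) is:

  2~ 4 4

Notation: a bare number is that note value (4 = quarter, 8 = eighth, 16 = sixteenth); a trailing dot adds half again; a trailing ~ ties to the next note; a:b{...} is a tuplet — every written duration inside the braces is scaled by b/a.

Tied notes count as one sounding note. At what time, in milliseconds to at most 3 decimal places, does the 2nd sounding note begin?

note 2 onset = 3b = 1666.667ms

1. 0.0ms @ 0 + 1666.667ms (3)
2. 1666.667ms @ 3 + 555.556ms (1)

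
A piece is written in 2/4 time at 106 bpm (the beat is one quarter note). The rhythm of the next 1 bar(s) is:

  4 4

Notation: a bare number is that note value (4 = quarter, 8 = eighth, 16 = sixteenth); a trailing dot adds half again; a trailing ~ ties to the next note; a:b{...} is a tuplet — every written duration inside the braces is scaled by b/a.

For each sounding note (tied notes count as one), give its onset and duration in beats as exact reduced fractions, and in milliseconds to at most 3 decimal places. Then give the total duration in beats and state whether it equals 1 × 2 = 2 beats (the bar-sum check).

1) 0.0ms=0b +566.038ms=1b
2) 566.038ms=1b +566.038ms=1b
Σ=2b of 2 (106bpm 2/4) — PASS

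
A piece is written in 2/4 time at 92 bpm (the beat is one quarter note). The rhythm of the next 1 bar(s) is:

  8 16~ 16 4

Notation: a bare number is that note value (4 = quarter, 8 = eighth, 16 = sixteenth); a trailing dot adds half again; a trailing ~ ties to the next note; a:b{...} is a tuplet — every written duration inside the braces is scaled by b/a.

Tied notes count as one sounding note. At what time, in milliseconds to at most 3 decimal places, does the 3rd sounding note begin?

note 3 onset = 1b = 652.174ms

1. 0.0ms @ 0 + 326.087ms (1/2)
2. 326.087ms @ 1/2 + 326.087ms (1/2)
3. 652.174ms @ 1 + 652.174ms (1)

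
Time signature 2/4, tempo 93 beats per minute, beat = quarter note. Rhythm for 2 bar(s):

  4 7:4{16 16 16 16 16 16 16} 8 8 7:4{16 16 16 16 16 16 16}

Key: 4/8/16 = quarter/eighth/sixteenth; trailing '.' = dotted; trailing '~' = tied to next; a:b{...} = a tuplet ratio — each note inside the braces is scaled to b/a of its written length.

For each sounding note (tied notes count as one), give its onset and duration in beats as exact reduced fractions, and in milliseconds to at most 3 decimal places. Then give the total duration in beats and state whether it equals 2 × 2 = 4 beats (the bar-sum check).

1) 0.0ms=0b +645.161ms=1b
2) 645.161ms=1b +92.166ms=1/7b
3) 737.327ms=8/7b +92.166ms=1/7b
4) 829.493ms=9/7b +92.166ms=1/7b
5) 921.659ms=10/7b +92.166ms=1/7b
6) 1013.825ms=11/7b +92.166ms=1/7b
7) 1105.991ms=12/7b +92.166ms=1/7b
8) 1198.157ms=13/7b +92.166ms=1/7b
9) 1290.323ms=2b +322.581ms=1/2b
10) 1612.903ms=5/2b +322.581ms=1/2b
11) 1935.484ms=3b +92.166ms=1/7b
12) 2027.65ms=22/7b +92.166ms=1/7b
13) 2119.816ms=23/7b +92.166ms=1/7b
14) 2211.982ms=24/7b +92.166ms=1/7b
15) 2304.147ms=25/7b +92.166ms=1/7b
16) 2396.313ms=26/7b +92.166ms=1/7b
17) 2488.479ms=27/7b +92.166ms=1/7b
Σ=4b of 4 (93bpm 2/4) — PASS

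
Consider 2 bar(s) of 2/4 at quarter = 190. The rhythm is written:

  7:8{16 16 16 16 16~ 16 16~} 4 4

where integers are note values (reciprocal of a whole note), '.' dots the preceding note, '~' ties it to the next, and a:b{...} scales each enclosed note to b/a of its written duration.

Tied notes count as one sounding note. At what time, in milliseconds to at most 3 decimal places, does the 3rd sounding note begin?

note 3 onset = 4/7b = 180.451ms

1. 0.0ms @ 0 + 90.226ms (2/7)
2. 90.226ms @ 2/7 + 90.226ms (2/7)
3. 180.451ms @ 4/7 + 90.226ms (2/7)
4. 270.677ms @ 6/7 + 90.226ms (2/7)
5. 360.902ms @ 8/7 + 180.451ms (4/7)
6. 541.353ms @ 12/7 + 406.015ms (9/7)
7. 947.368ms @ 3 + 315.789ms (1)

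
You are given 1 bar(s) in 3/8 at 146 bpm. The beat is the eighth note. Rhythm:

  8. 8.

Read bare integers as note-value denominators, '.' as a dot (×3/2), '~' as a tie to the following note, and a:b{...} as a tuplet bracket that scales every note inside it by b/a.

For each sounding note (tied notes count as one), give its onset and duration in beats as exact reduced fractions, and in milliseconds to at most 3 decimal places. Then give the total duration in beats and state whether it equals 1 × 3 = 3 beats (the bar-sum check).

1) 0.0ms=0b +616.438ms=3/2b
2) 616.438ms=3/2b +616.438ms=3/2b
Σ=3b of 3 (146bpm 3/8) — PASS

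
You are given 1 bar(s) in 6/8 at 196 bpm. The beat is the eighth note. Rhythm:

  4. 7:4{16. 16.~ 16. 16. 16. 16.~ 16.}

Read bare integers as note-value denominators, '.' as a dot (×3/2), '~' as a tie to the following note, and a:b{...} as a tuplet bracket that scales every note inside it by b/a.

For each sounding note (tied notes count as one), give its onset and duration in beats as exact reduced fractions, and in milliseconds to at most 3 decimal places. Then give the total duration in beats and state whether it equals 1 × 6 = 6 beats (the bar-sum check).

1) 0.0ms=0b +918.367ms=3b
2) 918.367ms=3b +131.195ms=3/7b
3) 1049.563ms=24/7b +262.391ms=6/7b
4) 1311.953ms=30/7b +131.195ms=3/7b
5) 1443.149ms=33/7b +131.195ms=3/7b
6) 1574.344ms=36/7b +262.391ms=6/7b
Σ=6b of 6 (196bpm 6/8) — PASS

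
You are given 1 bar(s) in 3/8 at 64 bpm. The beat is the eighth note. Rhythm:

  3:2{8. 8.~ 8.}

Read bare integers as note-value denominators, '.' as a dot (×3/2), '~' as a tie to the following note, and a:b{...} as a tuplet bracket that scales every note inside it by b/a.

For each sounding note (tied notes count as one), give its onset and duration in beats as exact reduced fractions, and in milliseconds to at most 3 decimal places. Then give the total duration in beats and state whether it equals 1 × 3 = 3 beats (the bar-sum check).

1) 0.0ms=0b +937.5ms=1b
2) 937.5ms=1b +1875.0ms=2b
Σ=3b of 3 (64bpm 3/8) — PASS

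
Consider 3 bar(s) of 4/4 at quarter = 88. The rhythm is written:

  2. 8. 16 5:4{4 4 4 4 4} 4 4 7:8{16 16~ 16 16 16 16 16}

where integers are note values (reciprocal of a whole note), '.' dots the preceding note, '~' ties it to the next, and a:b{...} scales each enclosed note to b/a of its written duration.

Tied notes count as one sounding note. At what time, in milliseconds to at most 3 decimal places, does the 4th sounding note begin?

note 4 onset = 4b = 2727.273ms

1. 0.0ms @ 0 + 2045.455ms (3)
2. 2045.455ms @ 3 + 511.364ms (3/4)
3. 2556.818ms @ 15/4 + 170.455ms (1/4)
4. 2727.273ms @ 4 + 545.455ms (4/5)
5. 3272.727ms @ 24/5 + 545.455ms (4/5)
6. 3818.182ms @ 28/5 + 545.455ms (4/5)
7. 4363.636ms @ 32/5 + 545.455ms (4/5)
8. 4909.091ms @ 36/5 + 545.455ms (4/5)
9. 5454.545ms @ 8 + 681.818ms (1)
10. 6136.364ms @ 9 + 681.818ms (1)
11. 6818.182ms @ 10 + 194.805ms (2/7)
12. 7012.987ms @ 72/7 + 389.61ms (4/7)
13. 7402.597ms @ 76/7 + 194.805ms (2/7)
14. 7597.403ms @ 78/7 + 194.805ms (2/7)
15. 7792.208ms @ 80/7 + 194.805ms (2/7)
16. 7987.013ms @ 82/7 + 194.805ms (2/7)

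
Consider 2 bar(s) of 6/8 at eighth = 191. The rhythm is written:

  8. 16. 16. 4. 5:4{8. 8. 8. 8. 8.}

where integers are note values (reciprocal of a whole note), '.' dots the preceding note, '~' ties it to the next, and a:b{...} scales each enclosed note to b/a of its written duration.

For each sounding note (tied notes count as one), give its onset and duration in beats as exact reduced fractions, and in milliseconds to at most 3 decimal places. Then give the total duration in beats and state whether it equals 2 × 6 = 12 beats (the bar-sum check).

1) 0.0ms=0b +471.204ms=3/2b
2) 471.204ms=3/2b +235.602ms=3/4b
3) 706.806ms=9/4b +235.602ms=3/4b
4) 942.408ms=3b +942.408ms=3b
5) 1884.817ms=6b +376.963ms=6/5b
6) 2261.78ms=36/5b +376.963ms=6/5b
7) 2638.743ms=42/5b +376.963ms=6/5b
8) 3015.707ms=48/5b +376.963ms=6/5b
9) 3392.67ms=54/5b +376.963ms=6/5b
Σ=12b of 12 (191bpm 6/8) — PASS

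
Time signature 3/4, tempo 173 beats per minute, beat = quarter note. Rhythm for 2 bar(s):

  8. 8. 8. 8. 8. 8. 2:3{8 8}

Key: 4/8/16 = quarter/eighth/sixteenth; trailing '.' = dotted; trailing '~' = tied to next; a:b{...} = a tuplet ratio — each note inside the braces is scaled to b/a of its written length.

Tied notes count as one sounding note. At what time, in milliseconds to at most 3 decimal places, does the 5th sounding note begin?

note 5 onset = 3b = 1040.462ms

1. 0.0ms @ 0 + 260.116ms (3/4)
2. 260.116ms @ 3/4 + 260.116ms (3/4)
3. 520.231ms @ 3/2 + 260.116ms (3/4)
4. 780.347ms @ 9/4 + 260.116ms (3/4)
5. 1040.462ms @ 3 + 260.116ms (3/4)
6. 1300.578ms @ 15/4 + 260.116ms (3/4)
7. 1560.694ms @ 9/2 + 260.116ms (3/4)
8. 1820.809ms @ 21/4 + 260.116ms (3/4)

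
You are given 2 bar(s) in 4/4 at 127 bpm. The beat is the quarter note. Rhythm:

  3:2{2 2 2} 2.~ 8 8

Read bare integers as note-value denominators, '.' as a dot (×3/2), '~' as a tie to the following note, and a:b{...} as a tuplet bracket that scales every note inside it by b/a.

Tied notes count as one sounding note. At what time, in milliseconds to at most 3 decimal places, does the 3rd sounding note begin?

1. 0.0ms @ 0 + 629.921ms (4/3)
2. 629.921ms @ 4/3 + 629.921ms (4/3)
3. 1259.843ms @ 8/3 + 629.921ms (4/3)
4. 1889.764ms @ 4 + 1653.543ms (7/2)
5. 3543.307ms @ 15/2 + 236.22ms (1/2)

note 3 onset = 8/3b = 1259.843ms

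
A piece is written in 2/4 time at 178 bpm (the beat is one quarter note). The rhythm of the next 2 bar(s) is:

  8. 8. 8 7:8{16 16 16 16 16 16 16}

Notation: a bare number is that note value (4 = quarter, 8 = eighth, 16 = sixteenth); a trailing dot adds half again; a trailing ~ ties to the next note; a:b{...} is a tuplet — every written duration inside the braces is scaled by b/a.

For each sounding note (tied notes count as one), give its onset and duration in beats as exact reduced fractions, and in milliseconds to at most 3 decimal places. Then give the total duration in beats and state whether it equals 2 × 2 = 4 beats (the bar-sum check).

1) 0.0ms=0b +252.809ms=3/4b
2) 252.809ms=3/4b +252.809ms=3/4b
3) 505.618ms=3/2b +168.539ms=1/2b
4) 674.157ms=2b +96.308ms=2/7b
5) 770.465ms=16/7b +96.308ms=2/7b
6) 866.774ms=18/7b +96.308ms=2/7b
7) 963.082ms=20/7b +96.308ms=2/7b
8) 1059.39ms=22/7b +96.308ms=2/7b
9) 1155.698ms=24/7b +96.308ms=2/7b
10) 1252.006ms=26/7b +96.308ms=2/7b
Σ=4b of 4 (178bpm 2/4) — PASS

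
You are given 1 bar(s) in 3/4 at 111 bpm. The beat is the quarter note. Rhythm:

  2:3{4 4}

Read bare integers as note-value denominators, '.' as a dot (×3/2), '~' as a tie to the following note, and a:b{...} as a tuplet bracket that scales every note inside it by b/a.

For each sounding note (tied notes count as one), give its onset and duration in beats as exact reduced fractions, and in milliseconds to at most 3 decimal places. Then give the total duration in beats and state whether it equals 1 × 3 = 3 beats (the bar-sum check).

1) 0.0ms=0b +810.811ms=3/2b
2) 810.811ms=3/2b +810.811ms=3/2b
Σ=3b of 3 (111bpm 3/4) — PASS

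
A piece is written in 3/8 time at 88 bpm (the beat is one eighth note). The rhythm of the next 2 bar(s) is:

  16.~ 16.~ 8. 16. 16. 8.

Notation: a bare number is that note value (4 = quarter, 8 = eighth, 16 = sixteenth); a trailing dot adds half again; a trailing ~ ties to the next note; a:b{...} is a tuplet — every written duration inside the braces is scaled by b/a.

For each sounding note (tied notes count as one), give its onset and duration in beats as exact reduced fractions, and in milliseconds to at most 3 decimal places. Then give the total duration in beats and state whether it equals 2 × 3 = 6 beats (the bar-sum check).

1) 0.0ms=0b +2045.455ms=3b
2) 2045.455ms=3b +511.364ms=3/4b
3) 2556.818ms=15/4b +511.364ms=3/4b
4) 3068.182ms=9/2b +1022.727ms=3/2b
Σ=6b of 6 (88bpm 3/8) — PASS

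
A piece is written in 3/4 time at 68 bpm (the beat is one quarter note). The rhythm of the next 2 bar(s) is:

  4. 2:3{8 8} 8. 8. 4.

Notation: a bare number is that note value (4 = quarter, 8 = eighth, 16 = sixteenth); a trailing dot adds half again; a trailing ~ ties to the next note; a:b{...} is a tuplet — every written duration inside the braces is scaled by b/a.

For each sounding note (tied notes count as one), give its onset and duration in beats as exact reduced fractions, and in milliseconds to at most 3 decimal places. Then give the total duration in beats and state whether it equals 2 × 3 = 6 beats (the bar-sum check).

1) 0.0ms=0b +1323.529ms=3/2b
2) 1323.529ms=3/2b +661.765ms=3/4b
3) 1985.294ms=9/4b +661.765ms=3/4b
4) 2647.059ms=3b +661.765ms=3/4b
5) 3308.824ms=15/4b +661.765ms=3/4b
6) 3970.588ms=9/2b +1323.529ms=3/2b
Σ=6b of 6 (68bpm 3/4) — PASS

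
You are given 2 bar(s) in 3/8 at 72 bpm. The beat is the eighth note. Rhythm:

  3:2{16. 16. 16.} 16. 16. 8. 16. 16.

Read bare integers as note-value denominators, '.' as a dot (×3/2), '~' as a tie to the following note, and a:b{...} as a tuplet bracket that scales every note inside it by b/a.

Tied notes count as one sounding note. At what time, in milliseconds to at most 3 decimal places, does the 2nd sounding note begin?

1. 0.0ms @ 0 + 416.667ms (1/2)
2. 416.667ms @ 1/2 + 416.667ms (1/2)
3. 833.333ms @ 1 + 416.667ms (1/2)
4. 1250.0ms @ 3/2 + 625.0ms (3/4)
5. 1875.0ms @ 9/4 + 625.0ms (3/4)
6. 2500.0ms @ 3 + 1250.0ms (3/2)
7. 3750.0ms @ 9/2 + 625.0ms (3/4)
8. 4375.0ms @ 21/4 + 625.0ms (3/4)

note 2 onset = 1/2b = 416.667ms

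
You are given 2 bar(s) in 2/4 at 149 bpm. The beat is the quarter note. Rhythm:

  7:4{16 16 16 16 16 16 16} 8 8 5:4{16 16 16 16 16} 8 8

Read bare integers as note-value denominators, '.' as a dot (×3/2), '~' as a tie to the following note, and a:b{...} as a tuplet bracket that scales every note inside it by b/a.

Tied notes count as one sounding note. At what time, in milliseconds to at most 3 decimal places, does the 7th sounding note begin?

1. 0.0ms @ 0 + 57.526ms (1/7)
2. 57.526ms @ 1/7 + 57.526ms (1/7)
3. 115.053ms @ 2/7 + 57.526ms (1/7)
4. 172.579ms @ 3/7 + 57.526ms (1/7)
5. 230.105ms @ 4/7 + 57.526ms (1/7)
6. 287.632ms @ 5/7 + 57.526ms (1/7)
7. 345.158ms @ 6/7 + 57.526ms (1/7)
8. 402.685ms @ 1 + 201.342ms (1/2)
9. 604.027ms @ 3/2 + 201.342ms (1/2)
10. 805.369ms @ 2 + 80.537ms (1/5)
11. 885.906ms @ 11/5 + 80.537ms (1/5)
12. 966.443ms @ 12/5 + 80.537ms (1/5)
13. 1046.98ms @ 13/5 + 80.537ms (1/5)
14. 1127.517ms @ 14/5 + 80.537ms (1/5)
15. 1208.054ms @ 3 + 201.342ms (1/2)
16. 1409.396ms @ 7/2 + 201.342ms (1/2)

note 7 onset = 6/7b = 345.158ms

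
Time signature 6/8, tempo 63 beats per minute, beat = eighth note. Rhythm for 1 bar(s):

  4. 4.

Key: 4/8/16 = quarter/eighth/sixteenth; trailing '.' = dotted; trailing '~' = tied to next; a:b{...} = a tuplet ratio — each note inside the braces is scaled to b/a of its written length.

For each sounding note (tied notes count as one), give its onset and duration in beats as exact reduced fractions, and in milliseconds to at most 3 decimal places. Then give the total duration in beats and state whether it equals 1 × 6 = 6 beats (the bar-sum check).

1) 0.0ms=0b +2857.143ms=3b
2) 2857.143ms=3b +2857.143ms=3b
Σ=6b of 6 (63bpm 6/8) — PASS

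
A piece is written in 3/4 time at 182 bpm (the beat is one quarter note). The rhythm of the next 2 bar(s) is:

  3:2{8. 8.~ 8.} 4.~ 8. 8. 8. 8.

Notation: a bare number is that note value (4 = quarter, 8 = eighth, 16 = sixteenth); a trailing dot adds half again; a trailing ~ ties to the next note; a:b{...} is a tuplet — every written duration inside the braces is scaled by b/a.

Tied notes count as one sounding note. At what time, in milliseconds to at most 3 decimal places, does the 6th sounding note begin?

note 6 onset = 21/4b = 1730.769ms

1. 0.0ms @ 0 + 164.835ms (1/2)
2. 164.835ms @ 1/2 + 329.67ms (1)
3. 494.505ms @ 3/2 + 741.758ms (9/4)
4. 1236.264ms @ 15/4 + 247.253ms (3/4)
5. 1483.516ms @ 9/2 + 247.253ms (3/4)
6. 1730.769ms @ 21/4 + 247.253ms (3/4)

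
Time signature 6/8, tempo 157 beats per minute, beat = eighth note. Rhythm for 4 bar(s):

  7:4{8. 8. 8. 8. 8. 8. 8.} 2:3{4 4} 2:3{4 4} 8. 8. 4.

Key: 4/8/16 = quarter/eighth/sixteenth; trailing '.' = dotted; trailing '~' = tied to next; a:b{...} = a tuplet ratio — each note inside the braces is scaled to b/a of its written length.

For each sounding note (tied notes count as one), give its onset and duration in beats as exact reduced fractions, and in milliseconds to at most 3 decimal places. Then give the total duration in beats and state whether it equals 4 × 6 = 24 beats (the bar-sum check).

1) 0.0ms=0b +327.571ms=6/7b
2) 327.571ms=6/7b +327.571ms=6/7b
3) 655.141ms=12/7b +327.571ms=6/7b
4) 982.712ms=18/7b +327.571ms=6/7b
5) 1310.282ms=24/7b +327.571ms=6/7b
6) 1637.853ms=30/7b +327.571ms=6/7b
7) 1965.423ms=36/7b +327.571ms=6/7b
8) 2292.994ms=6b +1146.497ms=3b
9) 3439.49ms=9b +1146.497ms=3b
10) 4585.987ms=12b +1146.497ms=3b
11) 5732.484ms=15b +1146.497ms=3b
12) 6878.981ms=18b +573.248ms=3/2b
13) 7452.229ms=39/2b +573.248ms=3/2b
14) 8025.478ms=21b +1146.497ms=3b
Σ=24b of 24 (157bpm 6/8) — PASS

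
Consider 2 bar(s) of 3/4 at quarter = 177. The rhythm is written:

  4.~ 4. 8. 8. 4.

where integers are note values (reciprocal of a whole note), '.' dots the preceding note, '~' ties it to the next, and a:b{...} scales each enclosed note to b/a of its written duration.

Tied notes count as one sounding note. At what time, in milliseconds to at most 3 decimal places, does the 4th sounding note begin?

1. 0.0ms @ 0 + 1016.949ms (3)
2. 1016.949ms @ 3 + 254.237ms (3/4)
3. 1271.186ms @ 15/4 + 254.237ms (3/4)
4. 1525.424ms @ 9/2 + 508.475ms (3/2)

note 4 onset = 9/2b = 1525.424ms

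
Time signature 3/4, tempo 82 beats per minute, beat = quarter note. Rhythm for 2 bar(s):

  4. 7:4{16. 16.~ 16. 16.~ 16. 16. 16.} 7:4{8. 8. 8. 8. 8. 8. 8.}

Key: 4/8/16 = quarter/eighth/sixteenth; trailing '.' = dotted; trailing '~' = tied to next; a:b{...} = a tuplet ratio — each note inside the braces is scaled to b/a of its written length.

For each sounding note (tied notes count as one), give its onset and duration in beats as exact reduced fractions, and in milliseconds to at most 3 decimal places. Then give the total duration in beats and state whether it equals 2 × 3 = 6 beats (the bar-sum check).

1) 0.0ms=0b +1097.561ms=3/2b
2) 1097.561ms=3/2b +156.794ms=3/14b
3) 1254.355ms=12/7b +313.589ms=3/7b
4) 1567.944ms=15/7b +313.589ms=3/7b
5) 1881.533ms=18/7b +156.794ms=3/14b
6) 2038.328ms=39/14b +156.794ms=3/14b
7) 2195.122ms=3b +313.589ms=3/7b
8) 2508.711ms=24/7b +313.589ms=3/7b
9) 2822.3ms=27/7b +313.589ms=3/7b
10) 3135.889ms=30/7b +313.589ms=3/7b
11) 3449.477ms=33/7b +313.589ms=3/7b
12) 3763.066ms=36/7b +313.589ms=3/7b
13) 4076.655ms=39/7b +313.589ms=3/7b
Σ=6b of 6 (82bpm 3/4) — PASS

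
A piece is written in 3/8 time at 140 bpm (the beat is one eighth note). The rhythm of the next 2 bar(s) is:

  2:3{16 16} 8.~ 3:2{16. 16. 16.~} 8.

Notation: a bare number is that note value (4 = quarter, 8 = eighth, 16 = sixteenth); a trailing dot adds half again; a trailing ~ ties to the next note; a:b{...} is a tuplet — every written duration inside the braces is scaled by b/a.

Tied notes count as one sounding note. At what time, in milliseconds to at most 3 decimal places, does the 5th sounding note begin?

1. 0.0ms @ 0 + 321.429ms (3/4)
2. 321.429ms @ 3/4 + 321.429ms (3/4)
3. 642.857ms @ 3/2 + 857.143ms (2)
4. 1500.0ms @ 7/2 + 214.286ms (1/2)
5. 1714.286ms @ 4 + 857.143ms (2)

note 5 onset = 4b = 1714.286ms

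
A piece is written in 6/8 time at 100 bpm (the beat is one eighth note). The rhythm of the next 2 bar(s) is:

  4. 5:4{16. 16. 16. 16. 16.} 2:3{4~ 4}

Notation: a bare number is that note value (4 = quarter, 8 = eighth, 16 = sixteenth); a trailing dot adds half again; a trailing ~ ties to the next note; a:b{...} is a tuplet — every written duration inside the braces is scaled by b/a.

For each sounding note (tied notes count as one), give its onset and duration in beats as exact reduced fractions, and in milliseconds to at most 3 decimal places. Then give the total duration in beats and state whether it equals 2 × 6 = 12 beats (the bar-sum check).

1) 0.0ms=0b +1800.0ms=3b
2) 1800.0ms=3b +360.0ms=3/5b
3) 2160.0ms=18/5b +360.0ms=3/5b
4) 2520.0ms=21/5b +360.0ms=3/5b
5) 2880.0ms=24/5b +360.0ms=3/5b
6) 3240.0ms=27/5b +360.0ms=3/5b
7) 3600.0ms=6b +3600.0ms=6b
Σ=12b of 12 (100bpm 6/8) — PASS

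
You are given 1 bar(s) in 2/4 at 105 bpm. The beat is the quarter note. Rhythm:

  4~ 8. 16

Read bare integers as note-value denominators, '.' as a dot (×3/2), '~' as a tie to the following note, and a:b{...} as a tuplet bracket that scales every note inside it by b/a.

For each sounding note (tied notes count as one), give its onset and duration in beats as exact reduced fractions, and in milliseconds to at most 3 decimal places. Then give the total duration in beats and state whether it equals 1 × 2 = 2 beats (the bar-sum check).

1) 0.0ms=0b +1000.0ms=7/4b
2) 1000.0ms=7/4b +142.857ms=1/4b
Σ=2b of 2 (105bpm 2/4) — PASS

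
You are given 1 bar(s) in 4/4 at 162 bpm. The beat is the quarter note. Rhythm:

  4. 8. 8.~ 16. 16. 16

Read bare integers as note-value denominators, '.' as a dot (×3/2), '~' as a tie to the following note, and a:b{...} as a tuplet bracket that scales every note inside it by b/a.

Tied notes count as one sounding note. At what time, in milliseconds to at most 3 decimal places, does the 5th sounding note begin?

1. 0.0ms @ 0 + 555.556ms (3/2)
2. 555.556ms @ 3/2 + 277.778ms (3/4)
3. 833.333ms @ 9/4 + 416.667ms (9/8)
4. 1250.0ms @ 27/8 + 138.889ms (3/8)
5. 1388.889ms @ 15/4 + 92.593ms (1/4)

note 5 onset = 15/4b = 1388.889ms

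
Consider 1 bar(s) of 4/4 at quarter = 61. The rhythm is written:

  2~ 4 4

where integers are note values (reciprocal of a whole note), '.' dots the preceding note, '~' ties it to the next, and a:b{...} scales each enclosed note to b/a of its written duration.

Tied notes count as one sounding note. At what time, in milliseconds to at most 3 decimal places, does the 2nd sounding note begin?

1. 0.0ms @ 0 + 2950.82ms (3)
2. 2950.82ms @ 3 + 983.607ms (1)

note 2 onset = 3b = 2950.82ms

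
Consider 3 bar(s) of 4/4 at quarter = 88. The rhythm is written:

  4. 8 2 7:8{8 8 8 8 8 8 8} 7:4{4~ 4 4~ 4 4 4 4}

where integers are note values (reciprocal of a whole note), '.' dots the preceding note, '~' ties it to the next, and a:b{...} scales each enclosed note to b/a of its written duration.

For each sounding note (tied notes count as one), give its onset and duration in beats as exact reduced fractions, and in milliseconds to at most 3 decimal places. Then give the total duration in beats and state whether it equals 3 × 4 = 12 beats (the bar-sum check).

1) 0.0ms=0b +1022.727ms=3/2b
2) 1022.727ms=3/2b +340.909ms=1/2b
3) 1363.636ms=2b +1363.636ms=2b
4) 2727.273ms=4b +389.61ms=4/7b
5) 3116.883ms=32/7b +389.61ms=4/7b
6) 3506.494ms=36/7b +389.61ms=4/7b
7) 3896.104ms=40/7b +389.61ms=4/7b
8) 4285.714ms=44/7b +389.61ms=4/7b
9) 4675.325ms=48/7b +389.61ms=4/7b
10) 5064.935ms=52/7b +389.61ms=4/7b
11) 5454.545ms=8b +779.221ms=8/7b
12) 6233.766ms=64/7b +779.221ms=8/7b
13) 7012.987ms=72/7b +389.61ms=4/7b
14) 7402.597ms=76/7b +389.61ms=4/7b
15) 7792.208ms=80/7b +389.61ms=4/7b
Σ=12b of 12 (88bpm 4/4) — PASS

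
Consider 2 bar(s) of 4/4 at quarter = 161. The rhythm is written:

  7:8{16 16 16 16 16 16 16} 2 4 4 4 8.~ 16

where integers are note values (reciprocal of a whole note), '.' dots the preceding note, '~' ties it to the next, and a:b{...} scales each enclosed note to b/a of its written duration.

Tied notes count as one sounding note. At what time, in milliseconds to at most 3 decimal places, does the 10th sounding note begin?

note 10 onset = 5b = 1863.354ms

1. 0.0ms @ 0 + 106.477ms (2/7)
2. 106.477ms @ 2/7 + 106.477ms (2/7)
3. 212.955ms @ 4/7 + 106.477ms (2/7)
4. 319.432ms @ 6/7 + 106.477ms (2/7)
5. 425.909ms @ 8/7 + 106.477ms (2/7)
6. 532.387ms @ 10/7 + 106.477ms (2/7)
7. 638.864ms @ 12/7 + 106.477ms (2/7)
8. 745.342ms @ 2 + 745.342ms (2)
9. 1490.683ms @ 4 + 372.671ms (1)
10. 1863.354ms @ 5 + 372.671ms (1)
11. 2236.025ms @ 6 + 372.671ms (1)
12. 2608.696ms @ 7 + 372.671ms (1)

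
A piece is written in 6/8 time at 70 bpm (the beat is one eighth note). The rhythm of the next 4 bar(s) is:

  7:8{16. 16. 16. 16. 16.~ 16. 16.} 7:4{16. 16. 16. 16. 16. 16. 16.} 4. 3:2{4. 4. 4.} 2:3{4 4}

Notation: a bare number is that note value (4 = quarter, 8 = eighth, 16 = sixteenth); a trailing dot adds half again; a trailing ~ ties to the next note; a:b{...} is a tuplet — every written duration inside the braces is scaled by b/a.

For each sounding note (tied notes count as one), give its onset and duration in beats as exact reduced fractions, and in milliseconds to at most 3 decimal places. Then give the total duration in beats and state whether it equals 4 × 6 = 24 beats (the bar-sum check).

1) 0.0ms=0b +734.694ms=6/7b
2) 734.694ms=6/7b +734.694ms=6/7b
3) 1469.388ms=12/7b +734.694ms=6/7b
4) 2204.082ms=18/7b +734.694ms=6/7b
5) 2938.776ms=24/7b +1469.388ms=12/7b
6) 4408.163ms=36/7b +734.694ms=6/7b
7) 5142.857ms=6b +367.347ms=3/7b
8) 5510.204ms=45/7b +367.347ms=3/7b
9) 5877.551ms=48/7b +367.347ms=3/7b
10) 6244.898ms=51/7b +367.347ms=3/7b
11) 6612.245ms=54/7b +367.347ms=3/7b
12) 6979.592ms=57/7b +367.347ms=3/7b
13) 7346.939ms=60/7b +367.347ms=3/7b
14) 7714.286ms=9b +2571.429ms=3b
15) 10285.714ms=12b +1714.286ms=2b
16) 12000.0ms=14b +1714.286ms=2b
17) 13714.286ms=16b +1714.286ms=2b
18) 15428.571ms=18b +2571.429ms=3b
19) 18000.0ms=21b +2571.429ms=3b
Σ=24b of 24 (70bpm 6/8) — PASS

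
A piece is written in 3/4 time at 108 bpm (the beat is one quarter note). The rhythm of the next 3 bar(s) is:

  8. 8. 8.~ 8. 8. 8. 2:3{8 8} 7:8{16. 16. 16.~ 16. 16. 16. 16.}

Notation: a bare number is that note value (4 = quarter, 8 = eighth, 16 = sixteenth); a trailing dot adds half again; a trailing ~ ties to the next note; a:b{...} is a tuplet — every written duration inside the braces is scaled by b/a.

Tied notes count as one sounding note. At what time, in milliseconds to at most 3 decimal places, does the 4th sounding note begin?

note 4 onset = 3b = 1666.667ms

1. 0.0ms @ 0 + 416.667ms (3/4)
2. 416.667ms @ 3/4 + 416.667ms (3/4)
3. 833.333ms @ 3/2 + 833.333ms (3/2)
4. 1666.667ms @ 3 + 416.667ms (3/4)
5. 2083.333ms @ 15/4 + 416.667ms (3/4)
6. 2500.0ms @ 9/2 + 416.667ms (3/4)
7. 2916.667ms @ 21/4 + 416.667ms (3/4)
8. 3333.333ms @ 6 + 238.095ms (3/7)
9. 3571.429ms @ 45/7 + 238.095ms (3/7)
10. 3809.524ms @ 48/7 + 476.19ms (6/7)
11. 4285.714ms @ 54/7 + 238.095ms (3/7)
12. 4523.81ms @ 57/7 + 238.095ms (3/7)
13. 4761.905ms @ 60/7 + 238.095ms (3/7)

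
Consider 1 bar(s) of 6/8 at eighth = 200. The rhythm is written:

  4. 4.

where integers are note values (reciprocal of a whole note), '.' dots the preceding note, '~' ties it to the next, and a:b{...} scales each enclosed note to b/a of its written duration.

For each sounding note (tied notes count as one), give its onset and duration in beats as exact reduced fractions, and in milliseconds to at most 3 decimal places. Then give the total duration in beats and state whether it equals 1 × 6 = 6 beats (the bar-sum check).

1) 0.0ms=0b +900.0ms=3b
2) 900.0ms=3b +900.0ms=3b
Σ=6b of 6 (200bpm 6/8) — PASS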